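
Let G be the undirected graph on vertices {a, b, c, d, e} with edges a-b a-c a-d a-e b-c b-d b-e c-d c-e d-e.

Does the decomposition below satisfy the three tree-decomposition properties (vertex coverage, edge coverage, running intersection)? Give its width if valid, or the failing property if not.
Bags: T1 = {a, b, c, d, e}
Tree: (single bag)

Yes; width 4.

Checking the three conditions: (i) the bags cover all of {a, b, c, d, e}; (ii) for each edge, some bag contains both endpoints; (iii) the bags containing any fixed vertex form a subtree. All hold, so the decomposition is valid with width 5 − 1 = 4.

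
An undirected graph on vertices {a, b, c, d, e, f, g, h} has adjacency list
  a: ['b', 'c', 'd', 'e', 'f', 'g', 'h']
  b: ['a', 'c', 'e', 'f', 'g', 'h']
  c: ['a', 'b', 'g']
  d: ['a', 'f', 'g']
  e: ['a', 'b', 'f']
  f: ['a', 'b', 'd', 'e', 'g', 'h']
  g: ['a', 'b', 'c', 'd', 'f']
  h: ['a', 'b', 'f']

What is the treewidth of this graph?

3

A width-3 tree decomposition is:
Bags: B1 = {a, d, f, g}  B2 = {a, b, f, g}  B3 = {a, b, c, g}  B4 = {a, b, e, f}  B5 = {a, b, f, h}
Tree: B1–B2, B2–B3, B2–B4, B2–B5
The largest bag has 4 vertices, giving width 3; this decomposition certifies tw(G) ≤ 3. Conversely, {a, b, c, g} is a clique of size 4, and the vertices of any clique must share a bag in every tree decomposition; so some bag has ≥ 4 vertices and tw(G) ≥ 3. Therefore the treewidth is 3.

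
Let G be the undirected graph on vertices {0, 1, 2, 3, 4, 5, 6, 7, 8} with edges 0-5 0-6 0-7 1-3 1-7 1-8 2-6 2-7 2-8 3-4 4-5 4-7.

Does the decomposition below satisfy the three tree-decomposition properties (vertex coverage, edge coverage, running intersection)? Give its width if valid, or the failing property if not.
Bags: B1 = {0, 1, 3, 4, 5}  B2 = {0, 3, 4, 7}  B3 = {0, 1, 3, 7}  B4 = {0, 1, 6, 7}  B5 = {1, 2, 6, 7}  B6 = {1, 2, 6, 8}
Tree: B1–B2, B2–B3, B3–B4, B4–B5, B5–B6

No — bags containing vertex 1 are not connected in the tree.

A tree decomposition must satisfy three properties: every vertex lies in some bag; for every edge, both endpoints lie together in some bag; and for every vertex, the bags containing it form a connected subtree. Here bags containing vertex 1 are not connected in the tree, so the decomposition is invalid.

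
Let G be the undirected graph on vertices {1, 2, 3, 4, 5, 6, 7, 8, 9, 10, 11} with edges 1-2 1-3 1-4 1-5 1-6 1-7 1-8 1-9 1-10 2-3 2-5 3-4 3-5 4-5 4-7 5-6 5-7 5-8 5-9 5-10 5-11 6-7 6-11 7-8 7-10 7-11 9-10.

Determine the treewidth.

A width-3 tree decomposition is:
Bags: B1 = {1, 5, 7, 10}  B2 = {1, 4, 5, 7}  B3 = {1, 5, 7, 8}  B4 = {1, 5, 9, 10}  B5 = {1, 5, 6, 7}  B6 = {1, 3, 4, 5}  B7 = {5, 6, 7, 11}  B8 = {1, 2, 3, 5}
Tree: B1–B2, B1–B3, B1–B4, B1–B5, B2–B6, B5–B7, B6–B8
The largest bag has 4 vertices, giving width 3; this decomposition certifies tw(G) ≤ 3. For the lower bound, the 4 vertices {1, 5, 9, 10} are pairwise adjacent, and any tree decomposition puts a clique entirely inside one bag — forcing width ≥ 3. Hence tw(G) = 3 exactly.

3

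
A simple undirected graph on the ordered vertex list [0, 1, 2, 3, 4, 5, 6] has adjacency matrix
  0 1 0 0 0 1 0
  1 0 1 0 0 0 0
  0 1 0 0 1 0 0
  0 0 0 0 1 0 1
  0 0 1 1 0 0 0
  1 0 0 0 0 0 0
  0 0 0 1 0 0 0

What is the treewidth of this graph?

1

A width-1 tree decomposition is:
Bags: B1 = {0, 5}  B2 = {0, 1}  B3 = {1, 2}  B4 = {2, 4}  B5 = {3, 4}  B6 = {3, 6}
Tree: B1–B2, B2–B3, B3–B4, B4–B5, B5–B6
Every bag has size at most 2, so the width is 2 − 1 = 1 and tw(G) ≤ 1. Since G has at least one edge (e.g. 5–0), it is not an edgeless graph, so tw(G) ≥ 1. Hence tw(G) = 1 exactly.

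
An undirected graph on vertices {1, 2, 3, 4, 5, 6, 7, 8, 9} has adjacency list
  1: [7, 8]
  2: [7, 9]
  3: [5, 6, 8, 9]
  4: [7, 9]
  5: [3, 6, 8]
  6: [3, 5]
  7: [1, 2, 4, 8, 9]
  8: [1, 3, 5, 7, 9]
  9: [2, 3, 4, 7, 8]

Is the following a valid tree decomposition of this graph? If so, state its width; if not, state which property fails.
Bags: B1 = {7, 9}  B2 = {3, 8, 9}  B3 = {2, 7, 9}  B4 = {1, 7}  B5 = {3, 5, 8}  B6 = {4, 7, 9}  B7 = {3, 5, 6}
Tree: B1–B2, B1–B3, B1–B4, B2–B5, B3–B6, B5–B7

No — edge (8,7) lies in no bag.

A tree decomposition must satisfy three properties: every vertex lies in some bag; for every edge, both endpoints lie together in some bag; and for every vertex, the bags containing it form a connected subtree. Here edge (8,7) lies in no bag, so the decomposition is invalid.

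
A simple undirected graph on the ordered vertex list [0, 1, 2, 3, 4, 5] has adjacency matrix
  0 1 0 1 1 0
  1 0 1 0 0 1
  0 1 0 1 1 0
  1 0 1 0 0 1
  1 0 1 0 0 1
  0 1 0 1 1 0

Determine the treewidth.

3

A width-3 tree decomposition is:
Bags: B1 = {0, 1, 2, 5}  B2 = {0, 2, 3, 5}  B3 = {0, 2, 4, 5}
Tree: B1–B2, B2–B3
Every bag has size at most 4, so the width is 4 − 1 = 3 and tw(G) ≤ 3. For the lower bound: the 4 vertex sets {0,1}, {2,3}, {5}, {4} are disjoint, each induces a connected subgraph, and every pair is joined by at least one edge of G. Contracting each set to a single vertex therefore yields K_{4} as a minor, and since treewidth is minor-monotone, tw(G) ≥ tw(K_{4}) = 3. Combining the bounds, tw(G) = 3.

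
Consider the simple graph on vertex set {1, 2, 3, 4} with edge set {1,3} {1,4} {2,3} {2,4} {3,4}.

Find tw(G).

A width-2 tree decomposition is:
Bags: B1 = {1, 3, 4}  B2 = {2, 3, 4}
Tree: B1–B2
Each bag holds 3 vertices, so the decomposition has width 2, which upper-bounds the treewidth. On the other hand G contains the 3-clique {1, 3, 4}. A clique must lie in a single bag of any decomposition, so no decomposition can have width below 2. The upper and lower bounds meet at 2, so that is the treewidth.

2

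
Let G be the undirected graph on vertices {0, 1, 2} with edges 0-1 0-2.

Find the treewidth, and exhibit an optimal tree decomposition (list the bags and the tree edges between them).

The largest bag has 2 vertices, giving width 1; this decomposition certifies tw(G) ≤ 1. Any graph with an edge has treewidth ≥ 1, and G has the edge 0–1. The upper and lower bounds meet at 1, so that is the treewidth.

Treewidth 1.
One optimal decomposition is:
Bags: B1 = {0, 1}  B2 = {0, 2}
Tree: B1–B2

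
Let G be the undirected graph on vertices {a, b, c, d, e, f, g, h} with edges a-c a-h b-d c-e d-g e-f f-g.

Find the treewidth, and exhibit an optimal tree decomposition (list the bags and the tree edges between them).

Treewidth 1.
Bags: B1 = {b, d}  B2 = {d, g}  B3 = {f, g}  B4 = {e, f}  B5 = {c, e}  B6 = {a, c}  B7 = {a, h}
Tree: B1–B2, B2–B3, B3–B4, B4–B5, B5–B6, B6–B7

The largest bag has 2 vertices, giving width 1; this decomposition certifies tw(G) ≤ 1. Since G has at least one edge (e.g. b–d), it is not an edgeless graph, so tw(G) ≥ 1. The upper and lower bounds meet at 1, so that is the treewidth.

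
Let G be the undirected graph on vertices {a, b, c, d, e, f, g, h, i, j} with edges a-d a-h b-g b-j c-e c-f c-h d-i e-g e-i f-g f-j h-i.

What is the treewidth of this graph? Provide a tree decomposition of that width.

The largest bag has 3 vertices, giving width 2; this decomposition certifies tw(G) ≤ 2. Since j–b–g–f–j is a cycle in G, G is not acyclic. Forests are exactly the graphs of treewidth ≤ 1, so tw(G) ≥ 2. Hence tw(G) = 2 exactly.

Treewidth 2.
One optimal decomposition is:
Bags: B1 = {b, f, j}  B2 = {b, f, g}  B3 = {c, f, g}  B4 = {c, e, g}  B5 = {c, e, h}  B6 = {e, h, i}  B7 = {a, h, i}  B8 = {a, d, i}
Tree: B1–B2, B2–B3, B3–B4, B4–B5, B5–B6, B6–B7, B7–B8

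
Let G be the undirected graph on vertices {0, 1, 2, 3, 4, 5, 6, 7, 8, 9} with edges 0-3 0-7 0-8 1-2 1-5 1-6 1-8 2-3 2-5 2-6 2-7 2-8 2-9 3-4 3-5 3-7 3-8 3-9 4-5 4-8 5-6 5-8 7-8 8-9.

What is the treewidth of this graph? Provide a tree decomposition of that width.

Treewidth 3.
One optimal decomposition is:
Bags: B1 = {2, 3, 7, 8}  B2 = {0, 3, 7, 8}  B3 = {2, 3, 8, 9}  B4 = {2, 3, 5, 8}  B5 = {1, 2, 5, 8}  B6 = {1, 2, 5, 6}  B7 = {3, 4, 5, 8}
Tree: B1–B2, B1–B3, B3–B4, B4–B5, B5–B6, B4–B7

The largest bag has 4 vertices, giving width 3; this decomposition certifies tw(G) ≤ 3. Conversely, {1, 2, 5, 8} is a clique of size 4, and the vertices of any clique must share a bag in every tree decomposition; so some bag has ≥ 4 vertices and tw(G) ≥ 3. Combining the bounds, tw(G) = 3.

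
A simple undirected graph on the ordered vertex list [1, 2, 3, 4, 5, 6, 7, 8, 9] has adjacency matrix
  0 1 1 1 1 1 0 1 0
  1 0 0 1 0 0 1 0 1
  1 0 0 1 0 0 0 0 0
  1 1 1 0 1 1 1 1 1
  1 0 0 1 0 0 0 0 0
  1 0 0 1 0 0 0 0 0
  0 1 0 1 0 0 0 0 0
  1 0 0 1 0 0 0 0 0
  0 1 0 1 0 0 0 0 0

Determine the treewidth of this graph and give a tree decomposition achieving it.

Treewidth 2.
Bags: B1 = {1, 3, 4}  B2 = {1, 4, 5}  B3 = {1, 4, 6}  B4 = {1, 2, 4}  B5 = {2, 4, 9}  B6 = {2, 4, 7}  B7 = {1, 4, 8}
Tree: B1–B2, B1–B3, B3–B4, B4–B5, B5–B6, B4–B7

The largest bag has 3 vertices, giving width 2; this decomposition certifies tw(G) ≤ 2. For the lower bound, the 3 vertices {1, 2, 4} are pairwise adjacent, and any tree decomposition puts a clique entirely inside one bag — forcing width ≥ 2. Therefore the treewidth is 2.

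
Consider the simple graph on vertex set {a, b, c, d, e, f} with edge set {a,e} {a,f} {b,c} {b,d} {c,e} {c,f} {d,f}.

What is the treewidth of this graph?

2

A width-2 tree decomposition is:
Bags: B1 = {b, c, d}  B2 = {c, d, f}  B3 = {c, e, f}  B4 = {a, e, f}
Tree: B1–B2, B2–B3, B3–B4
Each bag holds 3 vertices, so the decomposition has width 2, which upper-bounds the treewidth. For the lower bound, G contains the cycle b–d–f–c–b, so G is not a forest; only forests have treewidth ≤ 1, hence tw(G) ≥ 2. Combining the bounds, tw(G) = 2.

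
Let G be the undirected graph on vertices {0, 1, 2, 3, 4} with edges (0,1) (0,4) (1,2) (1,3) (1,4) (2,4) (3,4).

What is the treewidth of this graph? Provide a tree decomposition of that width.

Treewidth 2.
One optimal decomposition is:
Bags: B1 = {1, 3, 4}  B2 = {0, 1, 4}  B3 = {1, 2, 4}
Tree: B1–B2, B1–B3

Every bag has size at most 3, so the width is 3 − 1 = 2 and tw(G) ≤ 2. For the lower bound, the 3 vertices {0, 1, 4} are pairwise adjacent, and any tree decomposition puts a clique entirely inside one bag — forcing width ≥ 2. Hence tw(G) = 2 exactly.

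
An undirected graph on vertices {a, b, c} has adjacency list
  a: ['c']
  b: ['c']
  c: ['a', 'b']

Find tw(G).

1

A width-1 tree decomposition is:
Bags: B1 = {b, c}  B2 = {a, c}
Tree: B1–B2
The largest bag has 2 vertices, giving width 1; this decomposition certifies tw(G) ≤ 1. Since G has at least one edge (e.g. c–b), it is not an edgeless graph, so tw(G) ≥ 1. Combining the bounds, tw(G) = 1.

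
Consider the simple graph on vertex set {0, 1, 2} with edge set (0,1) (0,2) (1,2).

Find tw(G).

A width-2 tree decomposition is:
Bags: B1 = {0, 1, 2}
Tree: (single bag)
A single bag containing all 3 vertices is trivially a valid decomposition of width 2. For the lower bound, the 3 vertices {0, 1, 2} are pairwise adjacent, and any tree decomposition puts a clique entirely inside one bag — forcing width ≥ 2. The upper and lower bounds meet at 2, so that is the treewidth.

2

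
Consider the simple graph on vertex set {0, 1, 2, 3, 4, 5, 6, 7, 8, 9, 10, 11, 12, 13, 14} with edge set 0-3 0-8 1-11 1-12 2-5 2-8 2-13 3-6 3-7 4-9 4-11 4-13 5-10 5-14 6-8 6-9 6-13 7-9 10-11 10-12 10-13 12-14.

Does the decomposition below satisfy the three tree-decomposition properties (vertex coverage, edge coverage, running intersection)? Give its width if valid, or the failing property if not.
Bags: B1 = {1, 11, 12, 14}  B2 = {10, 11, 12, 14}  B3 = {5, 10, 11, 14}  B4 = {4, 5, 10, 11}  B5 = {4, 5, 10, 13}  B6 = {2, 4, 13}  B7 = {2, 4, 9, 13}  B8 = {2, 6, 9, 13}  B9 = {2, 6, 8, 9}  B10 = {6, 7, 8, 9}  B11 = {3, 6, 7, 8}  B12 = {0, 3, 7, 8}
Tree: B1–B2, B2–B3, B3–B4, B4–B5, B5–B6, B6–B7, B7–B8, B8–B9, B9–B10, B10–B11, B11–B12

No — edge (5,2) lies in no bag.

A tree decomposition must satisfy three properties: every vertex lies in some bag; for every edge, both endpoints lie together in some bag; and for every vertex, the bags containing it form a connected subtree. Here edge (5,2) lies in no bag, so the decomposition is invalid.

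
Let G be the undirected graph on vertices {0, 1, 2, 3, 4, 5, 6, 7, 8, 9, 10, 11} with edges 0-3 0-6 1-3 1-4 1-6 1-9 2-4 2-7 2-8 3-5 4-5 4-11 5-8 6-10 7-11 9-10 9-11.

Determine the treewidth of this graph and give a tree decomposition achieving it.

Treewidth 3.
Bags: B1 = {2, 5, 7, 8}  B2 = {2, 4, 5, 7}  B3 = {4, 5, 7, 11}  B4 = {3, 4, 5, 11}  B5 = {1, 3, 4, 11}  B6 = {1, 3, 9, 11}  B7 = {0, 1, 3, 9}  B8 = {0, 1, 6, 9}  B9 = {0, 6, 9, 10}
Tree: B1–B2, B2–B3, B3–B4, B4–B5, B5–B6, B6–B7, B7–B8, B8–B9

Each bag holds 4 vertices, so the decomposition has width 3, which upper-bounds the treewidth. For the lower bound: the 4 vertex sets {2,7,8}, {5}, {4}, {1,3,9,11} are disjoint, each induces a connected subgraph, and every pair is joined by at least one edge of G. Contracting each set to a single vertex therefore yields K_{4} as a minor, and since treewidth is minor-monotone, tw(G) ≥ tw(K_{4}) = 3. Combining the bounds, tw(G) = 3.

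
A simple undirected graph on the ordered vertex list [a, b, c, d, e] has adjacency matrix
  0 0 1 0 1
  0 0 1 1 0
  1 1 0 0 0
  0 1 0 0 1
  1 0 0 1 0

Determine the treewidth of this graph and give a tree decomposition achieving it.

Treewidth 2.
One such decomposition:
Bags: B1 = {a, c, e}  B2 = {c, d, e}  B3 = {b, c, d}
Tree: B1–B2, B2–B3

The largest bag has 3 vertices, giving width 2; this decomposition certifies tw(G) ≤ 2. The edges c–a–e–d–b–c form a cycle, so G is not a tree and its treewidth is at least 2. Therefore the treewidth is 2.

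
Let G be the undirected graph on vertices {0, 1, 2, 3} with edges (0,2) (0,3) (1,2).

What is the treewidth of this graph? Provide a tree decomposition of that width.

Treewidth 1.
Bags: B1 = {1, 2}  B2 = {0, 2}  B3 = {0, 3}
Tree: B1–B2, B2–B3

The largest bag has 2 vertices, giving width 1; this decomposition certifies tw(G) ≤ 1. Any graph with an edge has treewidth ≥ 1, and G has the edge 1–2. The upper and lower bounds meet at 1, so that is the treewidth.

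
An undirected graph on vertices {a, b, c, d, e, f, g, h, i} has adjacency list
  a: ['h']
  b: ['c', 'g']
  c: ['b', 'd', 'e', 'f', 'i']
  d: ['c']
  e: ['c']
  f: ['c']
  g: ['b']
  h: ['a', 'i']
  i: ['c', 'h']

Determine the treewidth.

1

A width-1 tree decomposition is:
Bags: B1 = {b, c}  B2 = {c, i}  B3 = {c, d}  B4 = {b, g}  B5 = {c, f}  B6 = {h, i}  B7 = {c, e}  B8 = {a, h}
Tree: B1–B2, B1–B3, B1–B4, B3–B5, B2–B6, B3–B7, B6–B8
Every bag has size at most 2, so the width is 2 − 1 = 1 and tw(G) ≤ 1. Since G has at least one edge (e.g. b–c), it is not an edgeless graph, so tw(G) ≥ 1. The upper and lower bounds meet at 1, so that is the treewidth.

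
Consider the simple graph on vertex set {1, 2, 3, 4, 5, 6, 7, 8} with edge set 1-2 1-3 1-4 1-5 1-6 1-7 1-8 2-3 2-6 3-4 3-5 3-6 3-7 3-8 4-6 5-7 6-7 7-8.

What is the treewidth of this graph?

A width-3 tree decomposition is:
Bags: B1 = {1, 3, 6, 7}  B2 = {1, 3, 5, 7}  B3 = {1, 3, 7, 8}  B4 = {1, 3, 4, 6}  B5 = {1, 2, 3, 6}
Tree: B1–B2, B1–B3, B1–B4, B1–B5
The largest bag has 4 vertices, giving width 3; this decomposition certifies tw(G) ≤ 3. For the lower bound, the 4 vertices {1, 3, 7, 8} are pairwise adjacent, and any tree decomposition puts a clique entirely inside one bag — forcing width ≥ 3. Combining the bounds, tw(G) = 3.

3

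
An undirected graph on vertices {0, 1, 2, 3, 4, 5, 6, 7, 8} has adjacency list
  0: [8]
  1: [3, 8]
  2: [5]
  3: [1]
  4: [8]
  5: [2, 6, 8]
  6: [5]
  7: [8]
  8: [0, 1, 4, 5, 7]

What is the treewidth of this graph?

1

A width-1 tree decomposition is:
Bags: B1 = {5, 8}  B2 = {7, 8}  B3 = {5, 6}  B4 = {1, 8}  B5 = {0, 8}  B6 = {1, 3}  B7 = {4, 8}  B8 = {2, 5}
Tree: B1–B2, B1–B3, B1–B4, B1–B5, B4–B6, B2–B7, B3–B8
Every bag has size at most 2, so the width is 2 − 1 = 1 and tw(G) ≤ 1. Any graph with an edge has treewidth ≥ 1, and G has the edge 8–5. Hence tw(G) = 1 exactly.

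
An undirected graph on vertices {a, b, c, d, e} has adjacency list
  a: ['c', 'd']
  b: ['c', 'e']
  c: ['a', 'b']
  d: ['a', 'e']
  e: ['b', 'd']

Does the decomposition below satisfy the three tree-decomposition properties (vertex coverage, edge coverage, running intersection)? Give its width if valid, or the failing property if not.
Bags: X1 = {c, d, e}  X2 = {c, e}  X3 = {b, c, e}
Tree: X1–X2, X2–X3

No — vertex a appears in no bag.

A tree decomposition must satisfy three properties: every vertex lies in some bag; for every edge, both endpoints lie together in some bag; and for every vertex, the bags containing it form a connected subtree. Here vertex a appears in no bag, so the decomposition is invalid.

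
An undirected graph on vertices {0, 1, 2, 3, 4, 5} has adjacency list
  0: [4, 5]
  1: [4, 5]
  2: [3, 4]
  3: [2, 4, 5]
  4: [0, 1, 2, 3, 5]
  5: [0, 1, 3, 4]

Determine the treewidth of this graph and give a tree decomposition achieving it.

Every bag has size at most 3, so the width is 3 − 1 = 2 and tw(G) ≤ 2. For the lower bound, the 3 vertices {2, 3, 4} are pairwise adjacent, and any tree decomposition puts a clique entirely inside one bag — forcing width ≥ 2. Combining the bounds, tw(G) = 2.

Treewidth 2.
One optimal decomposition is:
Bags: B1 = {3, 4, 5}  B2 = {0, 4, 5}  B3 = {1, 4, 5}  B4 = {2, 3, 4}
Tree: B1–B2, B1–B3, B1–B4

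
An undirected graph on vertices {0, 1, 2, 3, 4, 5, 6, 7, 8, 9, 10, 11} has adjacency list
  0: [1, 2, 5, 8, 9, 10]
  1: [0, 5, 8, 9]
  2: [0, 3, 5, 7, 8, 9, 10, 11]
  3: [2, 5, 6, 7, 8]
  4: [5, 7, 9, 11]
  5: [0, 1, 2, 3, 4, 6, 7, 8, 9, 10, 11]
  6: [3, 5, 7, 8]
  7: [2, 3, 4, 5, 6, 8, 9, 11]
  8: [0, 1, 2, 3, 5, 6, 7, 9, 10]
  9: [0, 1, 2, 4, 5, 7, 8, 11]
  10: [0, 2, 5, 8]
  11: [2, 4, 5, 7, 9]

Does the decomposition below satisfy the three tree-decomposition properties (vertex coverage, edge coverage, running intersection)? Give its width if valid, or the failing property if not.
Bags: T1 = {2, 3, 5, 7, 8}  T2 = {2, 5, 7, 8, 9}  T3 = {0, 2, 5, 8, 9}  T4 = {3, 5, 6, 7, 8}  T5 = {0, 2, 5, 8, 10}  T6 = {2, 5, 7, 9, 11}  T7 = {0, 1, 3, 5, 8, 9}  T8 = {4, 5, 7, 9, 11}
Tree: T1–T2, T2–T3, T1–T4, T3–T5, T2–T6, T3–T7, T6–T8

No — bags containing vertex 3 are not connected in the tree.

A tree decomposition must satisfy three properties: every vertex lies in some bag; for every edge, both endpoints lie together in some bag; and for every vertex, the bags containing it form a connected subtree. Here bags containing vertex 3 are not connected in the tree, so the decomposition is invalid.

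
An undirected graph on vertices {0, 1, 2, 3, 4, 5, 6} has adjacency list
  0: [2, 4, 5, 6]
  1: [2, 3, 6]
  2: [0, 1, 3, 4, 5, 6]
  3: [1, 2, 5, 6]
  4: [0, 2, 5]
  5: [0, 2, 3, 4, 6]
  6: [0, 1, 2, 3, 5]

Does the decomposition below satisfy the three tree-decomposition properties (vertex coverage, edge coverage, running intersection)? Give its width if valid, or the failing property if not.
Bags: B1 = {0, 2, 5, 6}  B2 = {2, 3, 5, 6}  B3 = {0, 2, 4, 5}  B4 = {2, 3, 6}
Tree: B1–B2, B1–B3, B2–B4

No — vertex 1 appears in no bag.

A tree decomposition must satisfy three properties: every vertex lies in some bag; for every edge, both endpoints lie together in some bag; and for every vertex, the bags containing it form a connected subtree. Here vertex 1 appears in no bag, so the decomposition is invalid.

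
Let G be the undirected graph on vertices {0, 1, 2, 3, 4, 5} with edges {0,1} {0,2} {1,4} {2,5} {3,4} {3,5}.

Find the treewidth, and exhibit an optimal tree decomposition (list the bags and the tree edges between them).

Treewidth 2.
Bags: B1 = {0, 2, 5}  B2 = {0, 1, 5}  B3 = {1, 4, 5}  B4 = {3, 4, 5}
Tree: B1–B2, B2–B3, B3–B4

Every bag has size at most 3, so the width is 3 − 1 = 2 and tw(G) ≤ 2. Since 5–2–0–1–4–3–5 is a cycle in G, G is not acyclic. Forests are exactly the graphs of treewidth ≤ 1, so tw(G) ≥ 2. Therefore the treewidth is 2.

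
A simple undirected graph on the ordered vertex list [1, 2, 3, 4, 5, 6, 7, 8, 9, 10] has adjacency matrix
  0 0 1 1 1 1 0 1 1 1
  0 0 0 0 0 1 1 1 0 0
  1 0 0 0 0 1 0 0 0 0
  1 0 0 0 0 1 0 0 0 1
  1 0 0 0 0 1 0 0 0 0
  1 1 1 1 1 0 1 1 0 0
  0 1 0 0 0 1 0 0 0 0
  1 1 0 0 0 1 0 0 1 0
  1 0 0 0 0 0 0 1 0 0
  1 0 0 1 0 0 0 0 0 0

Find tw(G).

2

A width-2 tree decomposition is:
Bags: B1 = {1, 4, 6}  B2 = {1, 6, 8}  B3 = {1, 3, 6}  B4 = {1, 4, 10}  B5 = {1, 5, 6}  B6 = {1, 8, 9}  B7 = {2, 6, 8}  B8 = {2, 6, 7}
Tree: B1–B2, B2–B3, B1–B4, B3–B5, B2–B6, B2–B7, B7–B8
The largest bag has 3 vertices, giving width 2; this decomposition certifies tw(G) ≤ 2. On the other hand G contains the 3-clique {1, 8, 9}. A clique must lie in a single bag of any decomposition, so no decomposition can have width below 2. Hence tw(G) = 2 exactly.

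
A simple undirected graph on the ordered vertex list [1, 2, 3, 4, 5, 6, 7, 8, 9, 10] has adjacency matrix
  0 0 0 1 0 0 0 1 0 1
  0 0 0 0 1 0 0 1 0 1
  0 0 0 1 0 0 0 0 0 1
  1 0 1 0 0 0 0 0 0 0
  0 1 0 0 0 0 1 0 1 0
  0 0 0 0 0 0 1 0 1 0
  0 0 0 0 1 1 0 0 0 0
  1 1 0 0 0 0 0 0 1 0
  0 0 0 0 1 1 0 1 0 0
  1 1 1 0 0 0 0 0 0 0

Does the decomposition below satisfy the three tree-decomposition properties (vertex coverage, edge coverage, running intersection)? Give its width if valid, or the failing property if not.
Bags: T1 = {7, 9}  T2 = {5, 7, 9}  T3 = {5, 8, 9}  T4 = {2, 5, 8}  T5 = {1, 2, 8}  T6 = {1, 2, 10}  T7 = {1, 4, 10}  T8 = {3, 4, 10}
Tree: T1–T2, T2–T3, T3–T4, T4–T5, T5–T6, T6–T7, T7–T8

A tree decomposition must satisfy three properties: every vertex lies in some bag; for every edge, both endpoints lie together in some bag; and for every vertex, the bags containing it form a connected subtree. Here vertex 6 appears in no bag, so the decomposition is invalid.

No — vertex 6 appears in no bag.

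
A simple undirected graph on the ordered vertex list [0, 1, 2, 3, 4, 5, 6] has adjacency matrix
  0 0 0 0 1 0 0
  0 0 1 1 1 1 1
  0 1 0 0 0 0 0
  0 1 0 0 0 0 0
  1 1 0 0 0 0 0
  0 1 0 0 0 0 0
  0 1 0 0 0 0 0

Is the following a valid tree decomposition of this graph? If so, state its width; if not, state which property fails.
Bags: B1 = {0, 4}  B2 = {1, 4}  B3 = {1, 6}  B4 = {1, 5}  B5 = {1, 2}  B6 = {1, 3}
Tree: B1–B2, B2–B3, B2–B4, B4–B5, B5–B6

Yes; width 1.

Every vertex of G appears in some bag (union = {0, 1, 2, 3, 4, 5, 6}); every edge is covered by a bag; and for each vertex v the set of bags containing v is connected in the bag tree. The decomposition is therefore valid. The largest bag has 2 vertices, so the width is 1.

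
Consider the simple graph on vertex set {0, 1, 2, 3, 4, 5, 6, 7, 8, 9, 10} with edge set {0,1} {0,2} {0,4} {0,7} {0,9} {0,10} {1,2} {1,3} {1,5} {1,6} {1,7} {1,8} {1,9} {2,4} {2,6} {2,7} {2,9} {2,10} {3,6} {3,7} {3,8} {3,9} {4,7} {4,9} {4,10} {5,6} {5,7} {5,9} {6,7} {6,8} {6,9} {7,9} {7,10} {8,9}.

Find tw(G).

4

A width-4 tree decomposition is:
Bags: B1 = {1, 2, 6, 7, 9}  B2 = {1, 3, 6, 7, 9}  B3 = {1, 5, 6, 7, 9}  B4 = {0, 1, 2, 7, 9}  B5 = {1, 3, 6, 8, 9}  B6 = {0, 2, 4, 7, 9}  B7 = {0, 2, 4, 7, 10}
Tree: B1–B2, B1–B3, B1–B4, B2–B5, B4–B6, B6–B7
Every bag has size at most 5, so the width is 5 − 1 = 4 and tw(G) ≤ 4. For the lower bound, the 5 vertices {1, 3, 6, 8, 9} are pairwise adjacent, and any tree decomposition puts a clique entirely inside one bag — forcing width ≥ 4. The upper and lower bounds meet at 4, so that is the treewidth.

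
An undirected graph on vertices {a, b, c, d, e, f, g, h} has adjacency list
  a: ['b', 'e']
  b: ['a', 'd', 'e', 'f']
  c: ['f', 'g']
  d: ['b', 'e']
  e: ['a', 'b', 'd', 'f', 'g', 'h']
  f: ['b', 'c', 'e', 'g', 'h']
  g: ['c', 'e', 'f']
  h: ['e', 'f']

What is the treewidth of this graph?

2

A width-2 tree decomposition is:
Bags: B1 = {c, f, g}  B2 = {e, f, g}  B3 = {b, e, f}  B4 = {a, b, e}  B5 = {e, f, h}  B6 = {b, d, e}
Tree: B1–B2, B2–B3, B3–B4, B3–B5, B4–B6
Every bag has size at most 3, so the width is 3 − 1 = 2 and tw(G) ≤ 2. On the other hand G contains the 3-clique {b, d, e}. A clique must lie in a single bag of any decomposition, so no decomposition can have width below 2. The upper and lower bounds meet at 2, so that is the treewidth.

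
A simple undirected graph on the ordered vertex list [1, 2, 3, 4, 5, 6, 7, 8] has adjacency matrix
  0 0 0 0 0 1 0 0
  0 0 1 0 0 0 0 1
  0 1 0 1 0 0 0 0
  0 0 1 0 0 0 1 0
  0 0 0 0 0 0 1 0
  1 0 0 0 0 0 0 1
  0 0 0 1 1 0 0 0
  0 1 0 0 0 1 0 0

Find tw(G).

1

A width-1 tree decomposition is:
Bags: B1 = {5, 7}  B2 = {4, 7}  B3 = {3, 4}  B4 = {2, 3}  B5 = {2, 8}  B6 = {6, 8}  B7 = {1, 6}
Tree: B1–B2, B2–B3, B3–B4, B4–B5, B5–B6, B6–B7
Every bag has size at most 2, so the width is 2 − 1 = 1 and tw(G) ≤ 1. Since G has at least one edge (e.g. 5–7), it is not an edgeless graph, so tw(G) ≥ 1. The upper and lower bounds meet at 1, so that is the treewidth.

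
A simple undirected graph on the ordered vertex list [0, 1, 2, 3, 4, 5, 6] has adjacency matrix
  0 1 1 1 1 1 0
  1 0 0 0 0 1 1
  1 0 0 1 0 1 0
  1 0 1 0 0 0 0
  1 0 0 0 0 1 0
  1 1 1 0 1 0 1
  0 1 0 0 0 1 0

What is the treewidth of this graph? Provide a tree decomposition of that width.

Every bag has size at most 3, so the width is 3 − 1 = 2 and tw(G) ≤ 2. For the lower bound, the 3 vertices {0, 2, 3} are pairwise adjacent, and any tree decomposition puts a clique entirely inside one bag — forcing width ≥ 2. The upper and lower bounds meet at 2, so that is the treewidth.

Treewidth 2.
One optimal decomposition is:
Bags: B1 = {1, 5, 6}  B2 = {0, 1, 5}  B3 = {0, 2, 5}  B4 = {0, 2, 3}  B5 = {0, 4, 5}
Tree: B1–B2, B2–B3, B3–B4, B2–B5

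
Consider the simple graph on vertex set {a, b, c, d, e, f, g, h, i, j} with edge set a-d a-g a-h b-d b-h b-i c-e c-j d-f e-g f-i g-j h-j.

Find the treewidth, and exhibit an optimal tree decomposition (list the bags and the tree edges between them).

The largest bag has 3 vertices, giving width 2; this decomposition certifies tw(G) ≤ 2. Since e–c–j–g–e is a cycle in G, G is not acyclic. Forests are exactly the graphs of treewidth ≤ 1, so tw(G) ≥ 2. Hence tw(G) = 2 exactly.

Treewidth 2.
One such decomposition:
Bags: B1 = {c, e, g}  B2 = {c, g, j}  B3 = {a, g, j}  B4 = {a, h, j}  B5 = {a, d, h}  B6 = {b, d, h}  B7 = {b, d, f}  B8 = {b, f, i}
Tree: B1–B2, B2–B3, B3–B4, B4–B5, B5–B6, B6–B7, B7–B8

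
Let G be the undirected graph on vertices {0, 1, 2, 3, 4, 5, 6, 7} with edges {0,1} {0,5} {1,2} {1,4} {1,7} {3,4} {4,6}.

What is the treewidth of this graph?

A width-1 tree decomposition is:
Bags: B1 = {4, 6}  B2 = {1, 4}  B3 = {1, 7}  B4 = {3, 4}  B5 = {1, 2}  B6 = {0, 1}  B7 = {0, 5}
Tree: B1–B2, B2–B3, B2–B4, B2–B5, B3–B6, B6–B7
The largest bag has 2 vertices, giving width 1; this decomposition certifies tw(G) ≤ 1. Any graph with an edge has treewidth ≥ 1, and G has the edge 6–4. Hence tw(G) = 1 exactly.

1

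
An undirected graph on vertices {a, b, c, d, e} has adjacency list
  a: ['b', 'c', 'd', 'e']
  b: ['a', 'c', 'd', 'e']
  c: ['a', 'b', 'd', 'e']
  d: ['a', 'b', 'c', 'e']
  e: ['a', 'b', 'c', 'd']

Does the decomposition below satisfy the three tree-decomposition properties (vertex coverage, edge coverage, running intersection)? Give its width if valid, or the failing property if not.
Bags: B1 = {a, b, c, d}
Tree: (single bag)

A tree decomposition must satisfy three properties: every vertex lies in some bag; for every edge, both endpoints lie together in some bag; and for every vertex, the bags containing it form a connected subtree. Here vertex e appears in no bag, so the decomposition is invalid.

No — vertex e appears in no bag.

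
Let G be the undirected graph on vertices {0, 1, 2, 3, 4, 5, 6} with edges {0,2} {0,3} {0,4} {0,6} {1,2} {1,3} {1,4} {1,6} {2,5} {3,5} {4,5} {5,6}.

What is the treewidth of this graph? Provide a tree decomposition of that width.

Treewidth 3.
Bags: B1 = {0, 1, 5, 6}  B2 = {0, 1, 3, 5}  B3 = {0, 1, 4, 5}  B4 = {0, 1, 2, 5}
Tree: B1–B2, B2–B3, B3–B4

Each bag holds 4 vertices, so the decomposition has width 3, which upper-bounds the treewidth. For the lower bound: the 4 vertex sets {0,6}, {1,3}, {5}, {4} are disjoint, each induces a connected subgraph, and every pair is joined by at least one edge of G. Contracting each set to a single vertex therefore yields K_{4} as a minor, and since treewidth is minor-monotone, tw(G) ≥ tw(K_{4}) = 3. Therefore the treewidth is 3.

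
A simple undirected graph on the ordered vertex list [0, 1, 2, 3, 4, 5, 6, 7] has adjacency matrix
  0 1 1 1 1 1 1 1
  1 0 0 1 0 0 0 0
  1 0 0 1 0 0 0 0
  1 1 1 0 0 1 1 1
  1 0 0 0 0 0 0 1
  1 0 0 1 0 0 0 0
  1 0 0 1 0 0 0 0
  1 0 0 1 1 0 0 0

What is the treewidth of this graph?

2

A width-2 tree decomposition is:
Bags: B1 = {0, 2, 3}  B2 = {0, 1, 3}  B3 = {0, 3, 7}  B4 = {0, 3, 5}  B5 = {0, 4, 7}  B6 = {0, 3, 6}
Tree: B1–B2, B1–B3, B1–B4, B3–B5, B1–B6
Every bag has size at most 3, so the width is 3 − 1 = 2 and tw(G) ≤ 2. Conversely, {0, 1, 3} is a clique of size 3, and the vertices of any clique must share a bag in every tree decomposition; so some bag has ≥ 3 vertices and tw(G) ≥ 2. Hence tw(G) = 2 exactly.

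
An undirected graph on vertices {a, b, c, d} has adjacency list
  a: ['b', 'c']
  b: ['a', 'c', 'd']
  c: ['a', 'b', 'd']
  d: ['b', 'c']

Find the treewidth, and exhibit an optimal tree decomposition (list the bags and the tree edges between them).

The largest bag has 3 vertices, giving width 2; this decomposition certifies tw(G) ≤ 2. For the lower bound, the 3 vertices {b, c, d} are pairwise adjacent, and any tree decomposition puts a clique entirely inside one bag — forcing width ≥ 2. Combining the bounds, tw(G) = 2.

Treewidth 2.
One optimal decomposition is:
Bags: B1 = {b, c, d}  B2 = {a, b, c}
Tree: B1–B2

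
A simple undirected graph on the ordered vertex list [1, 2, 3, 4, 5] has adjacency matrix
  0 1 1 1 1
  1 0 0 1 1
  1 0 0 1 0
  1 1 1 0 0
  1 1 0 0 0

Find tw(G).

A width-2 tree decomposition is:
Bags: B1 = {1, 2, 4}  B2 = {1, 3, 4}  B3 = {1, 2, 5}
Tree: B1–B2, B1–B3
Every bag has size at most 3, so the width is 3 − 1 = 2 and tw(G) ≤ 2. For the lower bound, the 3 vertices {1, 2, 4} are pairwise adjacent, and any tree decomposition puts a clique entirely inside one bag — forcing width ≥ 2. The upper and lower bounds meet at 2, so that is the treewidth.

2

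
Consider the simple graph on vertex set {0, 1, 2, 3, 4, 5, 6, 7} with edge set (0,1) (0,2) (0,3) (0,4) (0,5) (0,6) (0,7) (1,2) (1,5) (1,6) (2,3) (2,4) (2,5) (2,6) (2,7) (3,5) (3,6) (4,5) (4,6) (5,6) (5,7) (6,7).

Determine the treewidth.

A width-4 tree decomposition is:
Bags: B1 = {0, 2, 3, 5, 6}  B2 = {0, 2, 4, 5, 6}  B3 = {0, 1, 2, 5, 6}  B4 = {0, 2, 5, 6, 7}
Tree: B1–B2, B2–B3, B1–B4
Each bag holds 5 vertices, so the decomposition has width 4, which upper-bounds the treewidth. For the lower bound, the 5 vertices {0, 1, 2, 5, 6} are pairwise adjacent, and any tree decomposition puts a clique entirely inside one bag — forcing width ≥ 4. Therefore the treewidth is 4.

4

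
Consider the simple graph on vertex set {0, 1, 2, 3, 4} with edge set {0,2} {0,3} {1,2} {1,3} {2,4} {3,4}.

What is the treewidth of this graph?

A width-2 tree decomposition is:
Bags: B1 = {2, 3, 4}  B2 = {0, 2, 3}  B3 = {1, 2, 3}
Tree: B1–B2, B2–B3
Every bag has size at most 3, so the width is 3 − 1 = 2 and tw(G) ≤ 2. Since 3–4–2–0–3 is a cycle in G, G is not acyclic. Forests are exactly the graphs of treewidth ≤ 1, so tw(G) ≥ 2. Therefore the treewidth is 2.

2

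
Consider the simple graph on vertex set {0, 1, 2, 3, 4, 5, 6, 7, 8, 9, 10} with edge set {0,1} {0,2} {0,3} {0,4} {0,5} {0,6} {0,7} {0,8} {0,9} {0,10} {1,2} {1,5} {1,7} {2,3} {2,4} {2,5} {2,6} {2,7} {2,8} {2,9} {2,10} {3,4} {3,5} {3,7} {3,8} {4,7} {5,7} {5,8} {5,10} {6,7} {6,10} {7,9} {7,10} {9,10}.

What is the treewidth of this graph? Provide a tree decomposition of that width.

The largest bag has 5 vertices, giving width 4; this decomposition certifies tw(G) ≤ 4. Conversely, {0, 2, 3, 5, 8} is a clique of size 5, and the vertices of any clique must share a bag in every tree decomposition; so some bag has ≥ 5 vertices and tw(G) ≥ 4. Combining the bounds, tw(G) = 4.

Treewidth 4.
One optimal decomposition is:
Bags: B1 = {0, 2, 3, 5, 8}  B2 = {0, 2, 3, 5, 7}  B3 = {0, 2, 5, 7, 10}  B4 = {0, 1, 2, 5, 7}  B5 = {0, 2, 3, 4, 7}  B6 = {0, 2, 7, 9, 10}  B7 = {0, 2, 6, 7, 10}
Tree: B1–B2, B2–B3, B3–B4, B2–B5, B3–B6, B3–B7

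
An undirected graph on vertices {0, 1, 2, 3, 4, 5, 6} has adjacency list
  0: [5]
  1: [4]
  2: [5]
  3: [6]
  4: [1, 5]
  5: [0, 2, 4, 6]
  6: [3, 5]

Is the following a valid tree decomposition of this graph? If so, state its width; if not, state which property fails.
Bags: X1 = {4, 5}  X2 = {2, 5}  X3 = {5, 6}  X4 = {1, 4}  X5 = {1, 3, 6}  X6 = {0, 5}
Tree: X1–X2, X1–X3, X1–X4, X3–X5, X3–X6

No — bags containing vertex 1 are not connected in the tree.

A tree decomposition must satisfy three properties: every vertex lies in some bag; for every edge, both endpoints lie together in some bag; and for every vertex, the bags containing it form a connected subtree. Here bags containing vertex 1 are not connected in the tree, so the decomposition is invalid.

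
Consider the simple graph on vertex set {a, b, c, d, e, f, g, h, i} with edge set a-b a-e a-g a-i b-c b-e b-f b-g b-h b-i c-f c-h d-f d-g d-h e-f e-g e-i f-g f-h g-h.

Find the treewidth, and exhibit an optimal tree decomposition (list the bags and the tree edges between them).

The largest bag has 4 vertices, giving width 3; this decomposition certifies tw(G) ≤ 3. On the other hand G contains the 4-clique {d, f, g, h}. A clique must lie in a single bag of any decomposition, so no decomposition can have width below 3. Combining the bounds, tw(G) = 3.

Treewidth 3.
One optimal decomposition is:
Bags: B1 = {b, f, g, h}  B2 = {d, f, g, h}  B3 = {b, e, f, g}  B4 = {a, b, e, g}  B5 = {a, b, e, i}  B6 = {b, c, f, h}
Tree: B1–B2, B1–B3, B3–B4, B4–B5, B1–B6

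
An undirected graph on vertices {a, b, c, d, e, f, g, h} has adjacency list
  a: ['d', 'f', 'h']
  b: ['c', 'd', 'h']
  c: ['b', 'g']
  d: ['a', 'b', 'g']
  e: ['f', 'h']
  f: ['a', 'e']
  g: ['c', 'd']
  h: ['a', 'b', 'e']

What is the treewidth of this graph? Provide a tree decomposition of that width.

Treewidth 2.
Bags: B1 = {c, d, g}  B2 = {b, c, d}  B3 = {a, b, d}  B4 = {a, b, h}  B5 = {a, f, h}  B6 = {e, f, h}
Tree: B1–B2, B2–B3, B3–B4, B4–B5, B5–B6

The largest bag has 3 vertices, giving width 2; this decomposition certifies tw(G) ≤ 2. For the lower bound, G contains the cycle g–c–b–d–g, so G is not a forest; only forests have treewidth ≤ 1, hence tw(G) ≥ 2. Hence tw(G) = 2 exactly.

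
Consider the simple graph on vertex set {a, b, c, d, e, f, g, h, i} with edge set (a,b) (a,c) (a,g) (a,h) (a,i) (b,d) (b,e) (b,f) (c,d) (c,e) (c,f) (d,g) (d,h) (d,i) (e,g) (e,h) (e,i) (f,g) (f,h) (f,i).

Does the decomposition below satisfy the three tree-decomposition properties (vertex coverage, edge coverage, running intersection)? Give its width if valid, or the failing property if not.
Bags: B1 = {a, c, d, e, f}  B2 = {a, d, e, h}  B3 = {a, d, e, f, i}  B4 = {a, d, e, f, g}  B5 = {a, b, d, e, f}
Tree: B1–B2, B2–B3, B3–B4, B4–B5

No — edge (f,h) lies in no bag.

A tree decomposition must satisfy three properties: every vertex lies in some bag; for every edge, both endpoints lie together in some bag; and for every vertex, the bags containing it form a connected subtree. Here edge (f,h) lies in no bag, so the decomposition is invalid.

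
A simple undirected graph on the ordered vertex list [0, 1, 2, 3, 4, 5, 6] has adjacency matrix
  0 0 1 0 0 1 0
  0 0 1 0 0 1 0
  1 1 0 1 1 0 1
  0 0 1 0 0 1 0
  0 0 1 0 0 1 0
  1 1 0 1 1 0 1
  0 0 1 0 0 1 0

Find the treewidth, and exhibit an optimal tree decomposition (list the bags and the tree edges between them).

Every bag has size at most 3, so the width is 3 − 1 = 2 and tw(G) ≤ 2. For the lower bound, G contains the cycle 5–0–2–4–5, so G is not a forest; only forests have treewidth ≤ 1, hence tw(G) ≥ 2. Hence tw(G) = 2 exactly.

Treewidth 2.
One optimal decomposition is:
Bags: B1 = {0, 2, 5}  B2 = {2, 4, 5}  B3 = {2, 3, 5}  B4 = {2, 5, 6}  B5 = {1, 2, 5}
Tree: B1–B2, B2–B3, B3–B4, B4–B5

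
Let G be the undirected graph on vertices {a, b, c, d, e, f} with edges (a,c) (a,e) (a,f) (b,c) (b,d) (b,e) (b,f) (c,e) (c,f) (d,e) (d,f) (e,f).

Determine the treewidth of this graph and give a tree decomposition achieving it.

Treewidth 3.
Bags: B1 = {b, c, e, f}  B2 = {b, d, e, f}  B3 = {a, c, e, f}
Tree: B1–B2, B1–B3

Every bag has size at most 4, so the width is 4 − 1 = 3 and tw(G) ≤ 3. Conversely, {b, d, e, f} is a clique of size 4, and the vertices of any clique must share a bag in every tree decomposition; so some bag has ≥ 4 vertices and tw(G) ≥ 3. The upper and lower bounds meet at 3, so that is the treewidth.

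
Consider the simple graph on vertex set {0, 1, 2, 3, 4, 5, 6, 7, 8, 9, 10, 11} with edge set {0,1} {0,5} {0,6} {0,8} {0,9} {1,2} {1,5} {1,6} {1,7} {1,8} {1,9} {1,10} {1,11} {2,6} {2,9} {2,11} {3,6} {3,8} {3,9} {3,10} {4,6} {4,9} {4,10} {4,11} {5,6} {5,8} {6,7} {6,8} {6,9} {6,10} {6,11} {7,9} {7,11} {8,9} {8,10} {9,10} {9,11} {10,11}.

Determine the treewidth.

A width-4 tree decomposition is:
Bags: B1 = {1, 6, 9, 10, 11}  B2 = {1, 2, 6, 9, 11}  B3 = {1, 6, 8, 9, 10}  B4 = {4, 6, 9, 10, 11}  B5 = {0, 1, 6, 8, 9}  B6 = {0, 1, 5, 6, 8}  B7 = {1, 6, 7, 9, 11}  B8 = {3, 6, 8, 9, 10}
Tree: B1–B2, B1–B3, B1–B4, B3–B5, B5–B6, B1–B7, B3–B8
Each bag holds 5 vertices, so the decomposition has width 4, which upper-bounds the treewidth. On the other hand G contains the 5-clique {0, 1, 6, 8, 9}. A clique must lie in a single bag of any decomposition, so no decomposition can have width below 4. Therefore the treewidth is 4.

4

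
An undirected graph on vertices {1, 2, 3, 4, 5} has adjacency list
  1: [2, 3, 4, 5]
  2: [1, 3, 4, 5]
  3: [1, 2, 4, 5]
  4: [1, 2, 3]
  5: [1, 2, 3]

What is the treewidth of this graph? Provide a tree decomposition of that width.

Treewidth 3.
One such decomposition:
Bags: B1 = {1, 2, 3, 5}  B2 = {1, 2, 3, 4}
Tree: B1–B2

Each bag holds 4 vertices, so the decomposition has width 3, which upper-bounds the treewidth. Conversely, {1, 2, 3, 4} is a clique of size 4, and the vertices of any clique must share a bag in every tree decomposition; so some bag has ≥ 4 vertices and tw(G) ≥ 3. Therefore the treewidth is 3.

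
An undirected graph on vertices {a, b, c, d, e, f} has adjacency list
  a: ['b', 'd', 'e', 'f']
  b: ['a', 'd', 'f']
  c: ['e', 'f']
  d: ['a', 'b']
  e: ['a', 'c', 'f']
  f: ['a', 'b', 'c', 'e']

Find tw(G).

A width-2 tree decomposition is:
Bags: B1 = {a, e, f}  B2 = {c, e, f}  B3 = {a, b, f}  B4 = {a, b, d}
Tree: B1–B2, B1–B3, B3–B4
Every bag has size at most 3, so the width is 3 − 1 = 2 and tw(G) ≤ 2. Conversely, {a, b, d} is a clique of size 3, and the vertices of any clique must share a bag in every tree decomposition; so some bag has ≥ 3 vertices and tw(G) ≥ 2. Combining the bounds, tw(G) = 2.

2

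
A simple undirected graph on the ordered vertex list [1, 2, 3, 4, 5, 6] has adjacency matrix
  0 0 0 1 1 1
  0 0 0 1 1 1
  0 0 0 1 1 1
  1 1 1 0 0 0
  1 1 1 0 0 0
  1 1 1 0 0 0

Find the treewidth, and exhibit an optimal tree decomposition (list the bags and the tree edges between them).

The largest bag has 4 vertices, giving width 3; this decomposition certifies tw(G) ≤ 3. For the lower bound: the 4 vertex sets {3,5}, {1,4}, {6}, {2} are disjoint, each induces a connected subgraph, and every pair is joined by at least one edge of G. Contracting each set to a single vertex therefore yields K_{4} as a minor, and since treewidth is minor-monotone, tw(G) ≥ tw(K_{4}) = 3. Therefore the treewidth is 3.

Treewidth 3.
Bags: B1 = {3, 4, 5, 6}  B2 = {1, 4, 5, 6}  B3 = {2, 4, 5, 6}
Tree: B1–B2, B2–B3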